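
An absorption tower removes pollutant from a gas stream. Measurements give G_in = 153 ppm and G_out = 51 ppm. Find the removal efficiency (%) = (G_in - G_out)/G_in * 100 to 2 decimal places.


Efficiency = (G_in - G_out) / G_in * 100%
Efficiency = (153 - 51) / 153 * 100
Efficiency = 102 / 153 * 100
Efficiency = 66.67%


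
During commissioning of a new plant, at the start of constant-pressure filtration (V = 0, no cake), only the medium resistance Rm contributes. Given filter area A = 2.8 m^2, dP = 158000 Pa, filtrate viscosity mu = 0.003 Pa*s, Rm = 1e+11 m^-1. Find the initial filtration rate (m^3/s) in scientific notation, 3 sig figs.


rate = A * dP / (mu * Rm)
rate = 2.8 * 158000 / (0.003 * 1e+11)
rate = 442400.0 / 3.000e+08
rate = 1.47e-03 m^3/s


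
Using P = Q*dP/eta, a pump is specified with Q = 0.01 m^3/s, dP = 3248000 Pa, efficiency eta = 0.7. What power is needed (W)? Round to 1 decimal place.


P = Q * dP / eta
P = 0.01 * 3248000 / 0.7
P = 32480.0 / 0.7
P = 46400.0 W


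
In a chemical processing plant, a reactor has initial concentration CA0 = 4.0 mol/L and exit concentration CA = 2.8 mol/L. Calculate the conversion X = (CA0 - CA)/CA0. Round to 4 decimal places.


X = (CA0 - CA) / CA0
X = (4.0 - 2.8) / 4.0
X = 1.2 / 4.0
X = 0.3000


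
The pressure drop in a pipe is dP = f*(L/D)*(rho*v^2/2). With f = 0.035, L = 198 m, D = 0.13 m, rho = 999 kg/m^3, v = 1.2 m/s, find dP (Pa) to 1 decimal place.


dP = f * (L/D) * (rho*v^2/2)
dP = 0.035 * (198/0.13) * (999*1.2^2/2)
L/D = 1523.07692308
rho*v^2/2 = 999*1.44/2 = 719.28
dP = 0.035 * 1523.07692308 * 719.28
dP = 38343.2 Pa


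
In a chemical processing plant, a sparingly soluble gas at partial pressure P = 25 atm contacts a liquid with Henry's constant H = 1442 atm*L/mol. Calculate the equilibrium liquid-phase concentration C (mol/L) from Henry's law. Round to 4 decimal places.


C = P / H
C = 25 / 1442
C = 0.0173 mol/L


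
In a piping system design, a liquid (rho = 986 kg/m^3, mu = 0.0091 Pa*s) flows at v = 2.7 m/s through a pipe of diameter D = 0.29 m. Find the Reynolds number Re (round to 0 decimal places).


Re = rho * v * D / mu
Re = 986 * 2.7 * 0.29 / 0.0091
Re = 772.038 / 0.0091
Re = 84839


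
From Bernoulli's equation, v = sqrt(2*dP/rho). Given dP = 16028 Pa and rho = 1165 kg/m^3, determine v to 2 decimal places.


v = sqrt(2*dP/rho)
v = sqrt(2*16028/1165)
v = sqrt(27.51588)
v = 5.25 m/s


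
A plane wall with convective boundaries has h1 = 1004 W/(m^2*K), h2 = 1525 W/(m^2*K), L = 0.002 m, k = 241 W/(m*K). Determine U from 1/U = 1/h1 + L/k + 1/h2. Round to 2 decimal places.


1/U = 1/h1 + L/k + 1/h2
1/U = 1/1004 + 0.002/241 + 1/1525
1/U = 0.0009960159 + 8.2988e-06 + 0.0006557377
1/U = 0.0016600524
U = 602.39 W/(m^2*K)


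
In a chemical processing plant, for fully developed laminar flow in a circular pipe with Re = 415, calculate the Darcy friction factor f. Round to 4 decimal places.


f = 64 / Re
f = 64 / 415
f = 0.1542


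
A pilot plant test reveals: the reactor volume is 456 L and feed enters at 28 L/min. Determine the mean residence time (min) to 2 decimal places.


tau = V / v0
tau = 456 / 28
tau = 16.29 min


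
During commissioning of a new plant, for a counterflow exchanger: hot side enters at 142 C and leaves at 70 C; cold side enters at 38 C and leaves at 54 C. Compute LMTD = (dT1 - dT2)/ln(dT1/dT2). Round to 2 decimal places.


dT1 = Th_in - Tc_out = 142 - 54 = 88
dT2 = Th_out - Tc_in = 70 - 38 = 32
LMTD = (dT1 - dT2) / ln(dT1/dT2)
LMTD = (88 - 32) / ln(88/32)
LMTD = 55.36 K


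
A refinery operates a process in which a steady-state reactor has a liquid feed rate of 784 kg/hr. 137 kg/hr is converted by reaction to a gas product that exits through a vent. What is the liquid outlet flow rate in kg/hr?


Steady-state mass balance on the main outlet: F_out = F_in - F_removed
F_out = 784 - 137
F_out = 647 kg/hr


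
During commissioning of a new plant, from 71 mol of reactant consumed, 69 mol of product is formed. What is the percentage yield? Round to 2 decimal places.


Yield = (moles product / moles consumed) * 100%
Yield = (69 / 71) * 100
Yield = 0.9718 * 100
Yield = 97.18%


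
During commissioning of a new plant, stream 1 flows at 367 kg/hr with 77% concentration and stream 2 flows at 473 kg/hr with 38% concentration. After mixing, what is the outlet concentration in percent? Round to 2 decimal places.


Mass balance on solute: F1*x1 + F2*x2 = F3*x3
F3 = F1 + F2 = 367 + 473 = 840 kg/hr
x3 = (F1*x1 + F2*x2)/F3
x3 = (367*0.77 + 473*0.38) / 840
x3 = 55.04%


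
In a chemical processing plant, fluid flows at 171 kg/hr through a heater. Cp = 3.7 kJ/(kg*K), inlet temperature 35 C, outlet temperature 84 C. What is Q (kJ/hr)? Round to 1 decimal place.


Q = m_dot * Cp * (T2 - T1)
Q = 171 * 3.7 * (84 - 35)
Q = 171 * 3.7 * 49
Q = 31002.3 kJ/hr


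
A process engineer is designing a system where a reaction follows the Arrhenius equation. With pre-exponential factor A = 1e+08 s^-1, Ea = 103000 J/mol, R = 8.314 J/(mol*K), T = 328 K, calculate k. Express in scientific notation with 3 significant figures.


k = A * exp(-Ea/(R*T))
k = 1e+08 * exp(-103000 / (8.314 * 328))
k = 1e+08 * exp(-37.770555)
k = 3.95e-09


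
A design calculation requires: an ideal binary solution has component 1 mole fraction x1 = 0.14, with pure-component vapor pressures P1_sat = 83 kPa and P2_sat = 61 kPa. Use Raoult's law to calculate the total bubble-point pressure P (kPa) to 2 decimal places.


P = x1*P1_sat + x2*P2_sat
x2 = 1 - x1 = 1 - 0.14 = 0.86
P = 0.14*83 + 0.86*61
P = 11.62 + 52.46
P = 64.08 kPa


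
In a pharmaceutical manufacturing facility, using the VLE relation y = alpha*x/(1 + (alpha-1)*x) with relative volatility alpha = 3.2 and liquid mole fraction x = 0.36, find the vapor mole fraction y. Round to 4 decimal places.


y = alpha*x / (1 + (alpha-1)*x)
y = 3.2*0.36 / (1 + (3.2-1)*0.36)
y = 1.152 / (1 + 0.792)
y = 1.152 / 1.792
y = 0.6429


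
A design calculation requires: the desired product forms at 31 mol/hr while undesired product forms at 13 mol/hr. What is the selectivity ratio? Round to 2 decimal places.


S = desired product rate / undesired product rate
S = 31 / 13
S = 2.38


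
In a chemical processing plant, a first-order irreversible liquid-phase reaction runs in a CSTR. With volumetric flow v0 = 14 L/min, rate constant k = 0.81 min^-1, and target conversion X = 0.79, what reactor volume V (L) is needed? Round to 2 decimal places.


V = v0 * X / (k * (1 - X))
V = 14 * 0.79 / (0.81 * (1 - 0.79))
V = 11.06 / (0.81 * 0.21)
V = 11.06 / 0.1701
V = 65.02 L


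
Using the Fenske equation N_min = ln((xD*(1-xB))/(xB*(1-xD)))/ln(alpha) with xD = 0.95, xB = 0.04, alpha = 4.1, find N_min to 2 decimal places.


N_min = ln((xD*(1-xB))/(xB*(1-xD))) / ln(alpha)
Numerator inside ln: 0.912 / 0.002 = 456.0
ln(456.0) = 6.122493
ln(alpha) = ln(4.1) = 1.410987
N_min = 6.122493 / 1.410987 = 4.34


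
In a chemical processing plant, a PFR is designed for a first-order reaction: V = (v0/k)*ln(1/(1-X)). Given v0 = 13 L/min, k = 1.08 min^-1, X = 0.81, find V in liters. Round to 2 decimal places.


V = (v0/k) * ln(1/(1-X))
V = (13/1.08) * ln(1/(1-0.81))
V = 12.037037 * ln(5.263158)
V = 12.037037 * 1.660731
V = 19.99 L


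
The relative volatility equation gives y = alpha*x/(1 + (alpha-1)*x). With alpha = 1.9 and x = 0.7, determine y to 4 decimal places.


y = alpha*x / (1 + (alpha-1)*x)
y = 1.9*0.7 / (1 + (1.9-1)*0.7)
y = 1.33 / (1 + 0.63)
y = 1.33 / 1.63
y = 0.8160


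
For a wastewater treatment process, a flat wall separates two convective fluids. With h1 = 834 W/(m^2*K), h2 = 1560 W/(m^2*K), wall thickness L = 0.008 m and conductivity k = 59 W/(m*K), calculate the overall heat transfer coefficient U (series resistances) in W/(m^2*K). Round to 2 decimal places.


1/U = 1/h1 + L/k + 1/h2
1/U = 1/834 + 0.008/59 + 1/1560
1/U = 0.0011990408 + 0.0001355932 + 0.0006410256
1/U = 0.0019756596
U = 506.16 W/(m^2*K)


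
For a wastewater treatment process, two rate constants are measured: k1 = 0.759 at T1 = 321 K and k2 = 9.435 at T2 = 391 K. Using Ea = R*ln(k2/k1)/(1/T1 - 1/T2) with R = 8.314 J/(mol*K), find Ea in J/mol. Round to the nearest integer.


Ea = R * ln(k2/k1) / (1/T1 - 1/T2)
ln(k2/k1) = ln(9.435/0.759) = 2.5201797
1/T1 - 1/T2 = 1/321 - 1/391 = 0.00055772004
Ea = 8.314 * 2.5201797 / 0.00055772004
Ea = 37569 J/mol


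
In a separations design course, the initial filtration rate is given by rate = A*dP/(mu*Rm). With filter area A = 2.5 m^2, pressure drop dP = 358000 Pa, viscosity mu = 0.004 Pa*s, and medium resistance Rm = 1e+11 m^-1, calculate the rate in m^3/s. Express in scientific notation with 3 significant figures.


rate = A * dP / (mu * Rm)
rate = 2.5 * 358000 / (0.004 * 1e+11)
rate = 895000.0 / 4.000e+08
rate = 2.24e-03 m^3/s


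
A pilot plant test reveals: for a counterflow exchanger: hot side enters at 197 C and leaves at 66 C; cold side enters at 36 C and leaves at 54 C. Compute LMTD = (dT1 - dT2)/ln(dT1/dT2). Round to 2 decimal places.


dT1 = Th_in - Tc_out = 197 - 54 = 143
dT2 = Th_out - Tc_in = 66 - 36 = 30
LMTD = (dT1 - dT2) / ln(dT1/dT2)
LMTD = (143 - 30) / ln(143/30)
LMTD = 72.36 K


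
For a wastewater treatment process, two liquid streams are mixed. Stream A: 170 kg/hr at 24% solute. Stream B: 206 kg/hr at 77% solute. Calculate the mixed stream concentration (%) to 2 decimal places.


Mass balance on solute: F1*x1 + F2*x2 = F3*x3
F3 = F1 + F2 = 170 + 206 = 376 kg/hr
x3 = (F1*x1 + F2*x2)/F3
x3 = (170*0.24 + 206*0.77) / 376
x3 = 53.04%


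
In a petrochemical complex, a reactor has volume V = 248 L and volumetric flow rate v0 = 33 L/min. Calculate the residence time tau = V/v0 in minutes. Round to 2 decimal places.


tau = V / v0
tau = 248 / 33
tau = 7.52 min


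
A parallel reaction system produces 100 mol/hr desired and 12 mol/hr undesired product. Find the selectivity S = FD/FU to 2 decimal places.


S = desired product rate / undesired product rate
S = 100 / 12
S = 8.33


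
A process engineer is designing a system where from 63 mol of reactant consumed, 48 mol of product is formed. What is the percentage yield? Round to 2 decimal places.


Yield = (moles product / moles consumed) * 100%
Yield = (48 / 63) * 100
Yield = 0.7619 * 100
Yield = 76.19%


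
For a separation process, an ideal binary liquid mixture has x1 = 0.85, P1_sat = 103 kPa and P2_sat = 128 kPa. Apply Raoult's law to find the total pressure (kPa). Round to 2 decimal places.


P = x1*P1_sat + x2*P2_sat
x2 = 1 - x1 = 1 - 0.85 = 0.15
P = 0.85*103 + 0.15*128
P = 87.55 + 19.2
P = 106.75 kPa


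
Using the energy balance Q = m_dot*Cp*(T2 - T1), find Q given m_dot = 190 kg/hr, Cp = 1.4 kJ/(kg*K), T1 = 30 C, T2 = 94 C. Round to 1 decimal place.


Q = m_dot * Cp * (T2 - T1)
Q = 190 * 1.4 * (94 - 30)
Q = 190 * 1.4 * 64
Q = 17024.0 kJ/hr


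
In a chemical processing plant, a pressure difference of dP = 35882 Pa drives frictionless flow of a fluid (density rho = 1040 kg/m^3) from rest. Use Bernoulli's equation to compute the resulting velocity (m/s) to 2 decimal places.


v = sqrt(2*dP/rho)
v = sqrt(2*35882/1040)
v = sqrt(69.003846)
v = 8.31 m/s


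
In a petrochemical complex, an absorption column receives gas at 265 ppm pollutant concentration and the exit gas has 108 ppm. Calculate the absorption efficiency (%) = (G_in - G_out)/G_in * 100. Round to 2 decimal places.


Efficiency = (G_in - G_out) / G_in * 100%
Efficiency = (265 - 108) / 265 * 100
Efficiency = 157 / 265 * 100
Efficiency = 59.25%


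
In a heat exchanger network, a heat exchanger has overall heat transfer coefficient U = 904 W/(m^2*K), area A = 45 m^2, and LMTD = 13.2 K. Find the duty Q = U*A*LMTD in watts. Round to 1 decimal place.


Q = U * A * LMTD
Q = 904 * 45 * 13.2
Q = 536976.0 W


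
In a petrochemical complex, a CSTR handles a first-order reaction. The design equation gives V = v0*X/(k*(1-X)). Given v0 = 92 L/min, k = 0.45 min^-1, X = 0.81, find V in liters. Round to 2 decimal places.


V = v0 * X / (k * (1 - X))
V = 92 * 0.81 / (0.45 * (1 - 0.81))
V = 74.52 / (0.45 * 0.19)
V = 74.52 / 0.0855
V = 871.58 L


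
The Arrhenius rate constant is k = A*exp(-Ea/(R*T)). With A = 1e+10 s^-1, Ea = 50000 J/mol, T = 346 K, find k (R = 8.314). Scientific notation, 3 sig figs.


k = A * exp(-Ea/(R*T))
k = 1e+10 * exp(-50000 / (8.314 * 346))
k = 1e+10 * exp(-17.381365)
k = 2.83e+02


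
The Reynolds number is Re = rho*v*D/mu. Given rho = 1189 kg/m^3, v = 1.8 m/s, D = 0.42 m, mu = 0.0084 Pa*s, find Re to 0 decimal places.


Re = rho * v * D / mu
Re = 1189 * 1.8 * 0.42 / 0.0084
Re = 898.884 / 0.0084
Re = 107010


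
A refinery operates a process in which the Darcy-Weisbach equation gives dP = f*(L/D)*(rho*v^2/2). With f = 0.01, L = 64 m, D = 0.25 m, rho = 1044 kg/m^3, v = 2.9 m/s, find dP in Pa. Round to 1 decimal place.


dP = f * (L/D) * (rho*v^2/2)
dP = 0.01 * (64/0.25) * (1044*2.9^2/2)
L/D = 256.0
rho*v^2/2 = 1044*8.41/2 = 4390.02
dP = 0.01 * 256.0 * 4390.02
dP = 11238.5 Pa


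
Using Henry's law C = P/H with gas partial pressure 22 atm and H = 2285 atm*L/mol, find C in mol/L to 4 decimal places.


C = P / H
C = 22 / 2285
C = 0.0096 mol/L


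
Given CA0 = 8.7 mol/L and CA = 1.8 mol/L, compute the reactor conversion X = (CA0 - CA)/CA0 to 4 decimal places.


X = (CA0 - CA) / CA0
X = (8.7 - 1.8) / 8.7
X = 6.9 / 8.7
X = 0.7931


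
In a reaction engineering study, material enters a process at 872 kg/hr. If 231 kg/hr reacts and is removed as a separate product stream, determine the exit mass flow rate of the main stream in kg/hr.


Steady-state mass balance on the main outlet: F_out = F_in - F_removed
F_out = 872 - 231
F_out = 641 kg/hr


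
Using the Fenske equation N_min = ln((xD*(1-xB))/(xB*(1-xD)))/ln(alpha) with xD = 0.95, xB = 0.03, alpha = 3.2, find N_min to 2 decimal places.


N_min = ln((xD*(1-xB))/(xB*(1-xD))) / ln(alpha)
Numerator inside ln: 0.9215 / 0.0015 = 614.333333
ln(614.333333) = 6.420538
ln(alpha) = ln(3.2) = 1.163151
N_min = 6.420538 / 1.163151 = 5.52


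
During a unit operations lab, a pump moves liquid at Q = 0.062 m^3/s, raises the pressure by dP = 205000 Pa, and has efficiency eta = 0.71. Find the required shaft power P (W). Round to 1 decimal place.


P = Q * dP / eta
P = 0.062 * 205000 / 0.71
P = 12710.0 / 0.71
P = 17901.4 W


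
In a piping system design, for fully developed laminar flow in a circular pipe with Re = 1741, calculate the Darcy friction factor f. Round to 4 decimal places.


f = 64 / Re
f = 64 / 1741
f = 0.0368


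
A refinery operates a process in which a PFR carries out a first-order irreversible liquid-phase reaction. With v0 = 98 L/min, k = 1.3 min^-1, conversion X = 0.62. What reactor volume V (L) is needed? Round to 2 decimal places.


V = (v0/k) * ln(1/(1-X))
V = (98/1.3) * ln(1/(1-0.62))
V = 75.384615 * ln(2.631579)
V = 75.384615 * 0.967584
V = 72.94 L


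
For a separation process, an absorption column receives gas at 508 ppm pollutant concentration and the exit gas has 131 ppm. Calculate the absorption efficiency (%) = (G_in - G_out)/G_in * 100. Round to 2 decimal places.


Efficiency = (G_in - G_out) / G_in * 100%
Efficiency = (508 - 131) / 508 * 100
Efficiency = 377 / 508 * 100
Efficiency = 74.21%


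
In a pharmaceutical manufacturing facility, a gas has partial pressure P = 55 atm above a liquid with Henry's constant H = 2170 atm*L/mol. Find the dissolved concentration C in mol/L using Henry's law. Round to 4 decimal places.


C = P / H
C = 55 / 2170
C = 0.0253 mol/L


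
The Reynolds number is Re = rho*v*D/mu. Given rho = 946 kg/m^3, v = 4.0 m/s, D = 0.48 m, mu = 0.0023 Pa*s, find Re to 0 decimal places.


Re = rho * v * D / mu
Re = 946 * 4.0 * 0.48 / 0.0023
Re = 1816.32 / 0.0023
Re = 789704


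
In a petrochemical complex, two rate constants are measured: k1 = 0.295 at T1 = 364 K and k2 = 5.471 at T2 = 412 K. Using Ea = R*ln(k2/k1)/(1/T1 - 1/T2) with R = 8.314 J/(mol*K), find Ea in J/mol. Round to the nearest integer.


Ea = R * ln(k2/k1) / (1/T1 - 1/T2)
ln(k2/k1) = ln(5.471/0.295) = 2.9202413
1/T1 - 1/T2 = 1/364 - 1/412 = 0.000320068281
Ea = 8.314 * 2.9202413 / 0.000320068281
Ea = 75855 J/mol


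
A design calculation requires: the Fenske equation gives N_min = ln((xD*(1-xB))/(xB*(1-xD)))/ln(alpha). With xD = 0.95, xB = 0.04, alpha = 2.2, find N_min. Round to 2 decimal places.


N_min = ln((xD*(1-xB))/(xB*(1-xD))) / ln(alpha)
Numerator inside ln: 0.912 / 0.002 = 456.0
ln(456.0) = 6.122493
ln(alpha) = ln(2.2) = 0.788457
N_min = 6.122493 / 0.788457 = 7.77


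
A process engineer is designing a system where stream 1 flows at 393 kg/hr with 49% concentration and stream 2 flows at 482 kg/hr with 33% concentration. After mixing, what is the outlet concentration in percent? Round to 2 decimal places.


Mass balance on solute: F1*x1 + F2*x2 = F3*x3
F3 = F1 + F2 = 393 + 482 = 875 kg/hr
x3 = (F1*x1 + F2*x2)/F3
x3 = (393*0.49 + 482*0.33) / 875
x3 = 40.19%


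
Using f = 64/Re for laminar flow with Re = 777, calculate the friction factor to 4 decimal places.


f = 64 / Re
f = 64 / 777
f = 0.0824


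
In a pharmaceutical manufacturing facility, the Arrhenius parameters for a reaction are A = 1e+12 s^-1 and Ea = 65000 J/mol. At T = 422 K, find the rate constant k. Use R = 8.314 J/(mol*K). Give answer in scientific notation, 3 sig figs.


k = A * exp(-Ea/(R*T))
k = 1e+12 * exp(-65000 / (8.314 * 422))
k = 1e+12 * exp(-18.526394)
k = 9.00e+03


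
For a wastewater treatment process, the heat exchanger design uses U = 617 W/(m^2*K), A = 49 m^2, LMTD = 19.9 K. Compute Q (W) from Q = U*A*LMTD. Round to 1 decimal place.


Q = U * A * LMTD
Q = 617 * 49 * 19.9
Q = 601636.7 W


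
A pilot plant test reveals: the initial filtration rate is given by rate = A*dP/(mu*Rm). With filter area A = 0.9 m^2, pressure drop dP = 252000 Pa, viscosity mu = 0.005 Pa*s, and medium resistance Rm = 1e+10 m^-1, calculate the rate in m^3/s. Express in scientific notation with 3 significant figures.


rate = A * dP / (mu * Rm)
rate = 0.9 * 252000 / (0.005 * 1e+10)
rate = 226800.0 / 5.000e+07
rate = 4.54e-03 m^3/s


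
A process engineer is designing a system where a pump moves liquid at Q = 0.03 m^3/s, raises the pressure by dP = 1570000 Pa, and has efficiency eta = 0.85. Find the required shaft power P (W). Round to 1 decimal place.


P = Q * dP / eta
P = 0.03 * 1570000 / 0.85
P = 47100.0 / 0.85
P = 55411.8 W


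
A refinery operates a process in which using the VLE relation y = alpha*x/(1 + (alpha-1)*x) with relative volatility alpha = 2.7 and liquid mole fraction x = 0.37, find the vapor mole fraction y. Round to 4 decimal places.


y = alpha*x / (1 + (alpha-1)*x)
y = 2.7*0.37 / (1 + (2.7-1)*0.37)
y = 0.999 / (1 + 0.629)
y = 0.999 / 1.629
y = 0.6133


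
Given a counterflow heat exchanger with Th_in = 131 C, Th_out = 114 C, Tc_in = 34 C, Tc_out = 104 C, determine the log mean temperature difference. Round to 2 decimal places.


dT1 = Th_in - Tc_out = 131 - 104 = 27
dT2 = Th_out - Tc_in = 114 - 34 = 80
LMTD = (dT1 - dT2) / ln(dT1/dT2)
LMTD = (27 - 80) / ln(27/80)
LMTD = 48.79 K


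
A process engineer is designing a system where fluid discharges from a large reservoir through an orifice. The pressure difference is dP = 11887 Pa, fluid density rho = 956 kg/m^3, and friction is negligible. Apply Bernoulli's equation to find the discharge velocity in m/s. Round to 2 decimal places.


v = sqrt(2*dP/rho)
v = sqrt(2*11887/956)
v = sqrt(24.868201)
v = 4.99 m/s


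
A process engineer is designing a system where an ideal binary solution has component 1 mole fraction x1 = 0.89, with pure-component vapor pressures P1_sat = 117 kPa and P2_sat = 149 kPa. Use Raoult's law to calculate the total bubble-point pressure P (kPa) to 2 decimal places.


P = x1*P1_sat + x2*P2_sat
x2 = 1 - x1 = 1 - 0.89 = 0.11
P = 0.89*117 + 0.11*149
P = 104.13 + 16.39
P = 120.52 kPa


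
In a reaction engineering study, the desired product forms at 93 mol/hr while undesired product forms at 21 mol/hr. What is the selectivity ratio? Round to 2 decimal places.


S = desired product rate / undesired product rate
S = 93 / 21
S = 4.43


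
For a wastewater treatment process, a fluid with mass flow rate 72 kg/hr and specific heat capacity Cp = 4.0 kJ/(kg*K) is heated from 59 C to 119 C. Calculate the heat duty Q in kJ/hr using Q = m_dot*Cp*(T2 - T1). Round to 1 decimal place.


Q = m_dot * Cp * (T2 - T1)
Q = 72 * 4.0 * (119 - 59)
Q = 72 * 4.0 * 60
Q = 17280.0 kJ/hr


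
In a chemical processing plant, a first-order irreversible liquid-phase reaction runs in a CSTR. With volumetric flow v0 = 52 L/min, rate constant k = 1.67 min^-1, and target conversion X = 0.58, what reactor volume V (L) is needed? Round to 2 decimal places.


V = v0 * X / (k * (1 - X))
V = 52 * 0.58 / (1.67 * (1 - 0.58))
V = 30.16 / (1.67 * 0.42)
V = 30.16 / 0.7014
V = 43.00 L


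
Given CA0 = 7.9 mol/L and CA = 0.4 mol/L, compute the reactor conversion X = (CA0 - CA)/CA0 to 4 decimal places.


X = (CA0 - CA) / CA0
X = (7.9 - 0.4) / 7.9
X = 7.5 / 7.9
X = 0.9494


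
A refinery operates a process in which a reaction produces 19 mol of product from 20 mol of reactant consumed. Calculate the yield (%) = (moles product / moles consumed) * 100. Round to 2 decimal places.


Yield = (moles product / moles consumed) * 100%
Yield = (19 / 20) * 100
Yield = 0.95 * 100
Yield = 95.00%


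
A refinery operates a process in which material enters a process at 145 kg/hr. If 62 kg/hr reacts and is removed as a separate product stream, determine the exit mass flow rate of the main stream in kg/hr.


Steady-state mass balance on the main outlet: F_out = F_in - F_removed
F_out = 145 - 62
F_out = 83 kg/hr


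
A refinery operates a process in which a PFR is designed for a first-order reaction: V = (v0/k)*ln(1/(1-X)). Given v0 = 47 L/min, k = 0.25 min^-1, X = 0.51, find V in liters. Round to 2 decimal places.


V = (v0/k) * ln(1/(1-X))
V = (47/0.25) * ln(1/(1-0.51))
V = 188.0 * ln(2.040816)
V = 188.0 * 0.71335
V = 134.11 L


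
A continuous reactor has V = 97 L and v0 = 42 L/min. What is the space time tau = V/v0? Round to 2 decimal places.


tau = V / v0
tau = 97 / 42
tau = 2.31 min


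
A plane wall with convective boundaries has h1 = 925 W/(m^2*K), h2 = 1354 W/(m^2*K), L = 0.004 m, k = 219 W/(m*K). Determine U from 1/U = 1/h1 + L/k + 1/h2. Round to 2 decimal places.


1/U = 1/h1 + L/k + 1/h2
1/U = 1/925 + 0.004/219 + 1/1354
1/U = 0.0010810811 + 1.82648e-05 + 0.0007385524
1/U = 0.0018378983
U = 544.10 W/(m^2*K)


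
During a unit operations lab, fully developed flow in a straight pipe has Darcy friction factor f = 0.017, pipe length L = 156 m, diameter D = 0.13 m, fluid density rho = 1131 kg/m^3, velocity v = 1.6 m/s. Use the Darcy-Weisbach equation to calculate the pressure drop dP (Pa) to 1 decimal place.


dP = f * (L/D) * (rho*v^2/2)
dP = 0.017 * (156/0.13) * (1131*1.6^2/2)
L/D = 1200.0
rho*v^2/2 = 1131*2.56/2 = 1447.68
dP = 0.017 * 1200.0 * 1447.68
dP = 29532.7 Pa


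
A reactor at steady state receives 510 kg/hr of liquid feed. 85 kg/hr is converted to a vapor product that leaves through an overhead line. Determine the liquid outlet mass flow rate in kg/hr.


Steady-state mass balance on the main outlet: F_out = F_in - F_removed
F_out = 510 - 85
F_out = 425 kg/hr


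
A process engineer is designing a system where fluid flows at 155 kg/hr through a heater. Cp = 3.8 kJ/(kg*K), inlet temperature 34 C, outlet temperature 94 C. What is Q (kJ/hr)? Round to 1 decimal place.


Q = m_dot * Cp * (T2 - T1)
Q = 155 * 3.8 * (94 - 34)
Q = 155 * 3.8 * 60
Q = 35340.0 kJ/hr


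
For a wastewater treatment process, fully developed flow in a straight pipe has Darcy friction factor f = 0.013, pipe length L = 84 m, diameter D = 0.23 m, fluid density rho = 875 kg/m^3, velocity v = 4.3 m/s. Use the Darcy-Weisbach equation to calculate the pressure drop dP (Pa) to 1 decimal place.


dP = f * (L/D) * (rho*v^2/2)
dP = 0.013 * (84/0.23) * (875*4.3^2/2)
L/D = 365.2173913
rho*v^2/2 = 875*18.49/2 = 8089.375
dP = 0.013 * 365.2173913 * 8089.375
dP = 38406.9 Pa


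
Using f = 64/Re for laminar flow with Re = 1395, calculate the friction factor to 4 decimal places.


f = 64 / Re
f = 64 / 1395
f = 0.0459


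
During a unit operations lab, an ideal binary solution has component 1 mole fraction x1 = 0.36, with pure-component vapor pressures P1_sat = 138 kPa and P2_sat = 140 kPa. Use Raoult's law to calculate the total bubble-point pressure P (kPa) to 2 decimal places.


P = x1*P1_sat + x2*P2_sat
x2 = 1 - x1 = 1 - 0.36 = 0.64
P = 0.36*138 + 0.64*140
P = 49.68 + 89.6
P = 139.28 kPa


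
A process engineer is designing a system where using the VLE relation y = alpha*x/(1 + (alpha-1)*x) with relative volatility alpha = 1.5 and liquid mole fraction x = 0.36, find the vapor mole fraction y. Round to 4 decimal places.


y = alpha*x / (1 + (alpha-1)*x)
y = 1.5*0.36 / (1 + (1.5-1)*0.36)
y = 0.54 / (1 + 0.18)
y = 0.54 / 1.18
y = 0.4576


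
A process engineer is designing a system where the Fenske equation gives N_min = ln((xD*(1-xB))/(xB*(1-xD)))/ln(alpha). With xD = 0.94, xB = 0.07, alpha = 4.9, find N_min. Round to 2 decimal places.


N_min = ln((xD*(1-xB))/(xB*(1-xD))) / ln(alpha)
Numerator inside ln: 0.8742 / 0.0042 = 208.142857
ln(208.142857) = 5.338225
ln(alpha) = ln(4.9) = 1.589235
N_min = 5.338225 / 1.589235 = 3.36


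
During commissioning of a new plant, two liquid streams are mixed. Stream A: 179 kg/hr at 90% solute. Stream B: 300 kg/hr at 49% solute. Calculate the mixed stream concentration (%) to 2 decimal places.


Mass balance on solute: F1*x1 + F2*x2 = F3*x3
F3 = F1 + F2 = 179 + 300 = 479 kg/hr
x3 = (F1*x1 + F2*x2)/F3
x3 = (179*0.9 + 300*0.49) / 479
x3 = 64.32%


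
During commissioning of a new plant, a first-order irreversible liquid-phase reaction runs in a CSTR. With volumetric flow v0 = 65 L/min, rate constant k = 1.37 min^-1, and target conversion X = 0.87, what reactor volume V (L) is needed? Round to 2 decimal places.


V = v0 * X / (k * (1 - X))
V = 65 * 0.87 / (1.37 * (1 - 0.87))
V = 56.55 / (1.37 * 0.13)
V = 56.55 / 0.1781
V = 317.52 L


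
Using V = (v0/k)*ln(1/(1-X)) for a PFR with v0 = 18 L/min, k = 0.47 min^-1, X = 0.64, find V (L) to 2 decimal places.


V = (v0/k) * ln(1/(1-X))
V = (18/0.47) * ln(1/(1-0.64))
V = 38.297872 * ln(2.777778)
V = 38.297872 * 1.021651
V = 39.13 L


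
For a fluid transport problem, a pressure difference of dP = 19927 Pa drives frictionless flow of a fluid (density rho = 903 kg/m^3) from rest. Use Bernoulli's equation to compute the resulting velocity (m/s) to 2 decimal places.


v = sqrt(2*dP/rho)
v = sqrt(2*19927/903)
v = sqrt(44.135105)
v = 6.64 m/s


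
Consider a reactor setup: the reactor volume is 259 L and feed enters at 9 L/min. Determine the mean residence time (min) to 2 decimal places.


tau = V / v0
tau = 259 / 9
tau = 28.78 min


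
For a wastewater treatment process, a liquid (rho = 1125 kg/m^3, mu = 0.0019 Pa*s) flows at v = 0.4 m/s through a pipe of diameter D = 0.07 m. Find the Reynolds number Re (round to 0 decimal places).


Re = rho * v * D / mu
Re = 1125 * 0.4 * 0.07 / 0.0019
Re = 31.5 / 0.0019
Re = 16579


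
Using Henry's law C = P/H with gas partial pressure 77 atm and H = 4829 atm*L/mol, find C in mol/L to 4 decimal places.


C = P / H
C = 77 / 4829
C = 0.0159 mol/L


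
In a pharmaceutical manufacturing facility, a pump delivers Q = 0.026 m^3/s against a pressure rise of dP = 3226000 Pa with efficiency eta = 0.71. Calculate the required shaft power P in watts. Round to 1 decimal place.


P = Q * dP / eta
P = 0.026 * 3226000 / 0.71
P = 83876.0 / 0.71
P = 118135.2 W


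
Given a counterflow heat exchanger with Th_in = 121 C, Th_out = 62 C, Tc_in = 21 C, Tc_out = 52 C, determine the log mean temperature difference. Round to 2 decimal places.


dT1 = Th_in - Tc_out = 121 - 52 = 69
dT2 = Th_out - Tc_in = 62 - 21 = 41
LMTD = (dT1 - dT2) / ln(dT1/dT2)
LMTD = (69 - 41) / ln(69/41)
LMTD = 53.79 K


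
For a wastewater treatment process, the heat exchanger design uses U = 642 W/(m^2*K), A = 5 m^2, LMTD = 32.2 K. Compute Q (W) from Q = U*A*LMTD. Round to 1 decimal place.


Q = U * A * LMTD
Q = 642 * 5 * 32.2
Q = 103362.0 W


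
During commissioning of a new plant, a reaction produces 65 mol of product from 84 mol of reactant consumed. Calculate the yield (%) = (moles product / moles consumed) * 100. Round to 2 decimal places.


Yield = (moles product / moles consumed) * 100%
Yield = (65 / 84) * 100
Yield = 0.7738 * 100
Yield = 77.38%


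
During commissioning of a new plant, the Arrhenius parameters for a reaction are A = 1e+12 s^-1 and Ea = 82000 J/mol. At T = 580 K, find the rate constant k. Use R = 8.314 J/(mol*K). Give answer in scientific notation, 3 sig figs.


k = A * exp(-Ea/(R*T))
k = 1e+12 * exp(-82000 / (8.314 * 580))
k = 1e+12 * exp(-17.004969)
k = 4.12e+04


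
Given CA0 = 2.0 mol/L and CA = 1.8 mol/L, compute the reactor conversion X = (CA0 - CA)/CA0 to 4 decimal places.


X = (CA0 - CA) / CA0
X = (2.0 - 1.8) / 2.0
X = 0.2 / 2.0
X = 0.1000


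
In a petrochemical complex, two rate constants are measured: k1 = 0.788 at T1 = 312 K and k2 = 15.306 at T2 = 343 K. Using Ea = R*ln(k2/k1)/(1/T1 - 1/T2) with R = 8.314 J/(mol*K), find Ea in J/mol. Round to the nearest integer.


Ea = R * ln(k2/k1) / (1/T1 - 1/T2)
ln(k2/k1) = ln(15.306/0.788) = 2.9665021
1/T1 - 1/T2 = 1/312 - 1/343 = 0.00028967631
Ea = 8.314 * 2.9665021 / 0.00028967631
Ea = 85142 J/mol


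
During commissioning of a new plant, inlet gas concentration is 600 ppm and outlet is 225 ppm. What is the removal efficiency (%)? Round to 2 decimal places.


Efficiency = (G_in - G_out) / G_in * 100%
Efficiency = (600 - 225) / 600 * 100
Efficiency = 375 / 600 * 100
Efficiency = 62.50%


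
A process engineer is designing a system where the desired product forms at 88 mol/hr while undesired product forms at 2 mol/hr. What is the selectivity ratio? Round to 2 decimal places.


S = desired product rate / undesired product rate
S = 88 / 2
S = 44.00


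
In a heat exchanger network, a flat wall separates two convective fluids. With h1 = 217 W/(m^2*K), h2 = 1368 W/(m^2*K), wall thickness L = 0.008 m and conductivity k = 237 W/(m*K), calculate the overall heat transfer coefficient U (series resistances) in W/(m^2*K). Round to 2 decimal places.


1/U = 1/h1 + L/k + 1/h2
1/U = 1/217 + 0.008/237 + 1/1368
1/U = 0.0046082949 + 3.37553e-05 + 0.0007309942
1/U = 0.0053730444
U = 186.11 W/(m^2*K)


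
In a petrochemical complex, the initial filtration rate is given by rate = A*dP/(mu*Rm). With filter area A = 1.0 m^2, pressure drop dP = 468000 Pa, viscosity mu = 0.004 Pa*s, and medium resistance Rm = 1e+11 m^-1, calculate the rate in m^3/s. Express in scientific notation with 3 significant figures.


rate = A * dP / (mu * Rm)
rate = 1.0 * 468000 / (0.004 * 1e+11)
rate = 468000.0 / 4.000e+08
rate = 1.17e-03 m^3/s


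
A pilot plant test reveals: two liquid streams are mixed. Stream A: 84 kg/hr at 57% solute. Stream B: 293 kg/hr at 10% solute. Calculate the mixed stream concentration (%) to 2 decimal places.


Mass balance on solute: F1*x1 + F2*x2 = F3*x3
F3 = F1 + F2 = 84 + 293 = 377 kg/hr
x3 = (F1*x1 + F2*x2)/F3
x3 = (84*0.57 + 293*0.1) / 377
x3 = 20.47%


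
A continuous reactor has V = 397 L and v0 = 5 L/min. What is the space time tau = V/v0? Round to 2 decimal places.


tau = V / v0
tau = 397 / 5
tau = 79.40 min


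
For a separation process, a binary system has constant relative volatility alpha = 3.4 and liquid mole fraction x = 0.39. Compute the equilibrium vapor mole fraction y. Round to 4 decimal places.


y = alpha*x / (1 + (alpha-1)*x)
y = 3.4*0.39 / (1 + (3.4-1)*0.39)
y = 1.326 / (1 + 0.936)
y = 1.326 / 1.936
y = 0.6849


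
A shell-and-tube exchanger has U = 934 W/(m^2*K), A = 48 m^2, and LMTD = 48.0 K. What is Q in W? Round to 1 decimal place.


Q = U * A * LMTD
Q = 934 * 48 * 48.0
Q = 2151936.0 W


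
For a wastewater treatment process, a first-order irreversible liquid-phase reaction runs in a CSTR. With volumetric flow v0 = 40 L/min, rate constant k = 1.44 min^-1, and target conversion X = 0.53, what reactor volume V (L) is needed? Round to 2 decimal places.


V = v0 * X / (k * (1 - X))
V = 40 * 0.53 / (1.44 * (1 - 0.53))
V = 21.2 / (1.44 * 0.47)
V = 21.2 / 0.6768
V = 31.32 L


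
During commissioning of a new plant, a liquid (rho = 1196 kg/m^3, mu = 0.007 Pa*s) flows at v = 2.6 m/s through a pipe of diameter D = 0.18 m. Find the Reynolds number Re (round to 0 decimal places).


Re = rho * v * D / mu
Re = 1196 * 2.6 * 0.18 / 0.007
Re = 559.728 / 0.007
Re = 79961


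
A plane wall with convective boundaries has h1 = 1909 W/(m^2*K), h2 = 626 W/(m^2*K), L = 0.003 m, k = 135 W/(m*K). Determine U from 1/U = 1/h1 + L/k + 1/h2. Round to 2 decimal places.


1/U = 1/h1 + L/k + 1/h2
1/U = 1/1909 + 0.003/135 + 1/626
1/U = 0.0005238345 + 2.22222e-05 + 0.0015974441
1/U = 0.0021435008
U = 466.53 W/(m^2*K)


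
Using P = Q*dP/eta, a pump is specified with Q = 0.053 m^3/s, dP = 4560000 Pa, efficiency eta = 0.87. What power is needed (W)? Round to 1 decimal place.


P = Q * dP / eta
P = 0.053 * 4560000 / 0.87
P = 241680.0 / 0.87
P = 277793.1 W


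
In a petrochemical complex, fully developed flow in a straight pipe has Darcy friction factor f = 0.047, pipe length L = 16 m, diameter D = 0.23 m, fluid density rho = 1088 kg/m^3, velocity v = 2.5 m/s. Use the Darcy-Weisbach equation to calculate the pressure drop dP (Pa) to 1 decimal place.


dP = f * (L/D) * (rho*v^2/2)
dP = 0.047 * (16/0.23) * (1088*2.5^2/2)
L/D = 69.56521739
rho*v^2/2 = 1088*6.25/2 = 3400.0
dP = 0.047 * 69.56521739 * 3400.0
dP = 11116.5 Pa


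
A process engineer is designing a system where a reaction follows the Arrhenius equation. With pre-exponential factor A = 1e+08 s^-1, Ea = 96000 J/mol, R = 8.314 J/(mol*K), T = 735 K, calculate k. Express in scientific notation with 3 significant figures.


k = A * exp(-Ea/(R*T))
k = 1e+08 * exp(-96000 / (8.314 * 735))
k = 1e+08 * exp(-15.709916)
k = 1.50e+01


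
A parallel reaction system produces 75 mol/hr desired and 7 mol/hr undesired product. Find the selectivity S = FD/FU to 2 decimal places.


S = desired product rate / undesired product rate
S = 75 / 7
S = 10.71


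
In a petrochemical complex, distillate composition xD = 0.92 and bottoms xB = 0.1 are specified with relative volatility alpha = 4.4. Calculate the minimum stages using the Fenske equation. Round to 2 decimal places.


N_min = ln((xD*(1-xB))/(xB*(1-xD))) / ln(alpha)
Numerator inside ln: 0.828 / 0.008 = 103.5
ln(103.5) = 4.639572
ln(alpha) = ln(4.4) = 1.481605
N_min = 4.639572 / 1.481605 = 3.13


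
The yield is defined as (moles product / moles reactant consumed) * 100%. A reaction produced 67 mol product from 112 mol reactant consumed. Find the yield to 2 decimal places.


Yield = (moles product / moles consumed) * 100%
Yield = (67 / 112) * 100
Yield = 0.5982 * 100
Yield = 59.82%


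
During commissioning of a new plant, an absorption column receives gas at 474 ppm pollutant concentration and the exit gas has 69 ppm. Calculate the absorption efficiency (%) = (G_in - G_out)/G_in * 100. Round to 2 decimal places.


Efficiency = (G_in - G_out) / G_in * 100%
Efficiency = (474 - 69) / 474 * 100
Efficiency = 405 / 474 * 100
Efficiency = 85.44%


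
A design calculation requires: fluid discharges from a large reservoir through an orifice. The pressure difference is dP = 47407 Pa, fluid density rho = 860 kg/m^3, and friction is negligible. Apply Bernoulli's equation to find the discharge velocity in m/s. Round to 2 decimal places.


v = sqrt(2*dP/rho)
v = sqrt(2*47407/860)
v = sqrt(110.248837)
v = 10.50 m/s


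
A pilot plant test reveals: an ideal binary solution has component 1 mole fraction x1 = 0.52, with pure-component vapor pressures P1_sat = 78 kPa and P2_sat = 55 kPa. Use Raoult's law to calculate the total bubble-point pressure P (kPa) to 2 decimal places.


P = x1*P1_sat + x2*P2_sat
x2 = 1 - x1 = 1 - 0.52 = 0.48
P = 0.52*78 + 0.48*55
P = 40.56 + 26.4
P = 66.96 kPa


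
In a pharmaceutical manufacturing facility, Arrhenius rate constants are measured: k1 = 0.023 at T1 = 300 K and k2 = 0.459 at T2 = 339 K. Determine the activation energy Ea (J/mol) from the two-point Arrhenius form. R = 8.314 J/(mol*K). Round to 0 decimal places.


Ea = R * ln(k2/k1) / (1/T1 - 1/T2)
ln(k2/k1) = ln(0.459/0.023) = 2.993556
1/T1 - 1/T2 = 1/300 - 1/339 = 0.000383480826
Ea = 8.314 * 2.993556 / 0.000383480826
Ea = 64901 J/mol


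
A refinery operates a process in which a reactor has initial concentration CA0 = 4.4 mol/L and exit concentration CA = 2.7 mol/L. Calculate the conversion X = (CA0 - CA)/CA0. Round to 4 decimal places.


X = (CA0 - CA) / CA0
X = (4.4 - 2.7) / 4.4
X = 1.7 / 4.4
X = 0.3864


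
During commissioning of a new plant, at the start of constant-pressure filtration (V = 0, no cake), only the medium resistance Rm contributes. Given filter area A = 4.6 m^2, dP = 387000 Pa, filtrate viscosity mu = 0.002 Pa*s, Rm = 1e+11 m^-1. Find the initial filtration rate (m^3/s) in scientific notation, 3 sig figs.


rate = A * dP / (mu * Rm)
rate = 4.6 * 387000 / (0.002 * 1e+11)
rate = 1780200.0 / 2.000e+08
rate = 8.90e-03 m^3/s


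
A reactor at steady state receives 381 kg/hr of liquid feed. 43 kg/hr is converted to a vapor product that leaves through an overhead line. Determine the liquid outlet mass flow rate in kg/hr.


Steady-state mass balance on the main outlet: F_out = F_in - F_removed
F_out = 381 - 43
F_out = 338 kg/hr


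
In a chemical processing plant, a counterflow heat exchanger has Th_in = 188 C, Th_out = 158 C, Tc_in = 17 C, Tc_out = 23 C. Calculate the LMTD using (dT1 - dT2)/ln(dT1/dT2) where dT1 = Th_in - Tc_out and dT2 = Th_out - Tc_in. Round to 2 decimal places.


dT1 = Th_in - Tc_out = 188 - 23 = 165
dT2 = Th_out - Tc_in = 158 - 17 = 141
LMTD = (dT1 - dT2) / ln(dT1/dT2)
LMTD = (165 - 141) / ln(165/141)
LMTD = 152.69 K


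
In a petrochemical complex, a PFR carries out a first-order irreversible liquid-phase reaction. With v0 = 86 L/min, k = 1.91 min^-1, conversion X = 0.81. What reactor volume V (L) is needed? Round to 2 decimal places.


V = (v0/k) * ln(1/(1-X))
V = (86/1.91) * ln(1/(1-0.81))
V = 45.026178 * ln(5.263158)
V = 45.026178 * 1.660731
V = 74.78 L


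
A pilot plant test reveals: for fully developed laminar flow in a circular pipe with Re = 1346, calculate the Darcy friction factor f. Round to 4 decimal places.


f = 64 / Re
f = 64 / 1346
f = 0.0475


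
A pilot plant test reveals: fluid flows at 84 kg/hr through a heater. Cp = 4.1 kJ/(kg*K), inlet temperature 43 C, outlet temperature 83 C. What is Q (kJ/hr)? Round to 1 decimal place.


Q = m_dot * Cp * (T2 - T1)
Q = 84 * 4.1 * (83 - 43)
Q = 84 * 4.1 * 40
Q = 13776.0 kJ/hr


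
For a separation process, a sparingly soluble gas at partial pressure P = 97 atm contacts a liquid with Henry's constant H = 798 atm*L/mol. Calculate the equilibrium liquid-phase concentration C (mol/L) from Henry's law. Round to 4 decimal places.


C = P / H
C = 97 / 798
C = 0.1216 mol/L


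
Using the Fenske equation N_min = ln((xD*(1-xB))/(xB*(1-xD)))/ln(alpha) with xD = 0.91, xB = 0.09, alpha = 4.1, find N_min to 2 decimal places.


N_min = ln((xD*(1-xB))/(xB*(1-xD))) / ln(alpha)
Numerator inside ln: 0.8281 / 0.0081 = 102.234568
ln(102.234568) = 4.62727
ln(alpha) = ln(4.1) = 1.410987
N_min = 4.62727 / 1.410987 = 3.28


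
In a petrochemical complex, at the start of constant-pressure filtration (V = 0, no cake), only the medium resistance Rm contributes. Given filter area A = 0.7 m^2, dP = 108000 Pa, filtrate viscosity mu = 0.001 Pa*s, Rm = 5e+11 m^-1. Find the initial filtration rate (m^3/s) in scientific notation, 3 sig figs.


rate = A * dP / (mu * Rm)
rate = 0.7 * 108000 / (0.001 * 5e+11)
rate = 75600.0 / 5.000e+08
rate = 1.51e-04 m^3/s
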